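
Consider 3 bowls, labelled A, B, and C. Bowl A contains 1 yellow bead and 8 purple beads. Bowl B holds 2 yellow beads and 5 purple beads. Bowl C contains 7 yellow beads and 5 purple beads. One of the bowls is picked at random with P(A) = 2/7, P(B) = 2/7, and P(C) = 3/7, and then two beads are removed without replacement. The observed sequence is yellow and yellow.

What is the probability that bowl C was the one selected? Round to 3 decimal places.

Under each hypothesis, the probability of the observed sequence is: P(data | bowl A) = (1/9)(0/8) = 0; P(data | bowl B) = (2/7)(1/6) = 0.047619; P(data | bowl C) = (7/12)(6/11) = 0.31818.
Weighting by the prior gives 2/7 · 0 = 0, 2/7 · 0.047619 = 0.013605, 3/7 · 0.31818 = 0.13636; summing to 0.14997.
Therefore the posterior P(bowl C | data) = (0.13636) / (0.14997) = 0.90928.

0.909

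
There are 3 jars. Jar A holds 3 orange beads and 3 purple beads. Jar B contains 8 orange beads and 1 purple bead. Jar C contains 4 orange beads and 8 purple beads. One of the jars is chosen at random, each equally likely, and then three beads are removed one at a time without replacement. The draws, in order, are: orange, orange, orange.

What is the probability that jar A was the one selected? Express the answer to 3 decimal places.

The likelihood of the observed sequence under each hypothesis: P(data | jar A) = (3/6)(2/5)(1/4) = 1/20; P(data | jar B) = (8/9)(7/8)(6/7) = 2/3; P(data | jar C) = (4/12)(3/11)(2/10) = 1/55.
The prior-weighted likelihoods are 1/3 · 1/20 = 1/60, 1/3 · 2/3 = 2/9, 1/3 · 1/55 = 1/165; with total 97/396.
Hence P(jar A | data) = (1/60) / (97/396) = 33/485.

0.068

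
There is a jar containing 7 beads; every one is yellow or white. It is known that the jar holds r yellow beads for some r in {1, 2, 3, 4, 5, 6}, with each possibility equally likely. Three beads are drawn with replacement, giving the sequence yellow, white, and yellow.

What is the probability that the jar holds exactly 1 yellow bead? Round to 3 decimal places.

For each hypothesis, P(data | H) works out to: P(data | r = 1) = (1/7)(6/7)(1/7) = 0.017493; P(data | r = 2) = (2/7)(5/7)(2/7) = 0.058309; P(data | r = 3) = (3/7)(4/7)(3/7) = 0.10496; P(data | r = 4) = (4/7)(3/7)(4/7) = 0.13994; P(data | r = 5) = (5/7)(2/7)(5/7) = 0.14577; P(data | r = 6) = (6/7)(1/7)(6/7) = 0.10496.
Weighting by the prior gives 1/6 · 0.017493 = 0.0029155, 1/6 · 0.058309 = 0.0097182, 1/6 · 0.10496 = 0.017493, 1/6 · 0.13994 = 0.023324, 1/6 · 0.14577 = 0.024295, 1/6 · 0.10496 = 0.017493; with total 0.095238.
Hence P(r = 1 | data) = (0.0029155) / (0.095238) = 0.030612.

0.031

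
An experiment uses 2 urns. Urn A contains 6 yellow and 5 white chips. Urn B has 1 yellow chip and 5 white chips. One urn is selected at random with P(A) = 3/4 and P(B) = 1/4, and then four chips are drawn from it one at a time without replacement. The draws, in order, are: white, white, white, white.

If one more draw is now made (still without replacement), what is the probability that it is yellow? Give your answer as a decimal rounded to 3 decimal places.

0.543

The likelihood of the observed sequence under each hypothesis: P(data | urn A) = (5/11)(4/10)(3/9)(2/8) = 1/66; P(data | urn B) = (5/6)(4/5)(3/4)(2/3) = 1/3.
Multiplying each by its prior: 3/4 · 1/66 = 1/88, 1/4 · 1/3 = 1/12; these sum to 25/264.
The posterior is then P(urn A | data) = 3/25, P(urn B | data) = 22/25.
So P(yellow next | data) = Σ P(yellow next | H) P(H | data) = (6/7)(3/25) + (1/2)(22/25) = 19/35.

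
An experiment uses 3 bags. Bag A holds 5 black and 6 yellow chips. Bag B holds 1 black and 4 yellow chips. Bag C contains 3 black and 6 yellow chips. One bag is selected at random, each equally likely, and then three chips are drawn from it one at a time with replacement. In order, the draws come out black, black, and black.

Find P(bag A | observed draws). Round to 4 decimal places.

Under each hypothesis, the probability of the observed sequence is: P(data | bag A) = (5/11)(5/11)(5/11) = 0.093914; P(data | bag B) = (1/5)(1/5)(1/5) = 0.008; P(data | bag C) = (3/9)(3/9)(3/9) = 0.037037.
Weighting by the prior gives 1/3 · 0.093914 = 0.031305, 1/3 · 0.008 = 0.0026667, 1/3 · 0.037037 = 0.012346; these sum to 0.046317.
Hence P(bag A | data) = (0.031305) / (0.046317) = 0.67588.

0.6759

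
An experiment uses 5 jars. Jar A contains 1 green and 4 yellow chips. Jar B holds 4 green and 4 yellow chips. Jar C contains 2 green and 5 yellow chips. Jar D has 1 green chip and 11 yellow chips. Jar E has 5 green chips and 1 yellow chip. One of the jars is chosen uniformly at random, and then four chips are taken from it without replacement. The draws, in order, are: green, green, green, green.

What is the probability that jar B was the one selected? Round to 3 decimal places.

For each hypothesis, P(data | H) works out to: P(data | jar A) = (1/5)(0/4) = 0; P(data | jar B) = (4/8)(3/7)(2/6)(1/5) = 0.014286; P(data | jar C) = (2/7)(1/6)(0/5) = 0; P(data | jar D) = (1/12)(0/11) = 0; P(data | jar E) = (5/6)(4/5)(3/4)(2/3) = 0.33333.
The prior-weighted likelihoods are 1/5 · 0 = 0, 1/5 · 0.014286 = 0.0028571, 1/5 · 0 = 0, 1/5 · 0 = 0, 1/5 · 0.33333 = 0.066667; summing to 0.069524.
So P(jar B | data) = (0.0028571) / (0.069524) = 0.041096.

0.041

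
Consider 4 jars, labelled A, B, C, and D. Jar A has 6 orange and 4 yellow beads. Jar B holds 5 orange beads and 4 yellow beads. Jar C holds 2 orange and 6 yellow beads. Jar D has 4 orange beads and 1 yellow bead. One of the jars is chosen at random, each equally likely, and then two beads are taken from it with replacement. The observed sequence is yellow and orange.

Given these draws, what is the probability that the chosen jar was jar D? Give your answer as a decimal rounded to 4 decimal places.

0.1918

The likelihood of the observed sequence under each hypothesis: P(data | jar A) = (4/10)(6/10) = 0.24; P(data | jar B) = (4/9)(5/9) = 0.24691; P(data | jar C) = (6/8)(2/8) = 0.1875; P(data | jar D) = (1/5)(4/5) = 0.16.
The prior-weighted likelihoods are 1/4 · 0.24 = 0.06, 1/4 · 0.24691 = 0.061728, 1/4 · 0.1875 = 0.046875, 1/4 · 0.16 = 0.04; summing to 0.2086.
So P(jar D | data) = (0.04) / (0.2086) = 0.19175.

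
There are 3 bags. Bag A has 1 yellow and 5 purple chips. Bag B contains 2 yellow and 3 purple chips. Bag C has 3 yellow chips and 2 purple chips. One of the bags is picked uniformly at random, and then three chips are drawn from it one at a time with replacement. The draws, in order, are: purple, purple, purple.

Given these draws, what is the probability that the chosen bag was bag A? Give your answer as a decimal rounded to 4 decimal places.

0.6739

For each hypothesis, P(data | H) works out to: P(data | bag A) = (5/6)(5/6)(5/6) = 0.5787; P(data | bag B) = (3/5)(3/5)(3/5) = 0.216; P(data | bag C) = (2/5)(2/5)(2/5) = 0.064.
Multiplying each by its prior: 1/3 · 0.5787 = 0.1929, 1/3 · 0.216 = 0.072, 1/3 · 0.064 = 0.021333; summing to 0.28623.
So P(bag A | data) = (0.1929) / (0.28623) = 0.67393.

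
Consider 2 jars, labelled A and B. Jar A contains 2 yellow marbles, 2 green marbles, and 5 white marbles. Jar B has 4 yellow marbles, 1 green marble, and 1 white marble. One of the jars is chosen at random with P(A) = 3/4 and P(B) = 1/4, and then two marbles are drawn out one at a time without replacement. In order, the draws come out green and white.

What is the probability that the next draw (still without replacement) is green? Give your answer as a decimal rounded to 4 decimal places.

0.1323

The likelihood of the observed sequence under each hypothesis: P(data | jar A) = (2/9)(5/8) = 5/36; P(data | jar B) = (1/6)(1/5) = 1/30.
Multiplying each by its prior: 3/4 · 5/36 = 5/48, 1/4 · 1/30 = 1/120; with total 9/80.
Normalising, the posterior is P(jar A | data) = 25/27, P(jar B | data) = 2/27.
The predictive probability is P(green next | data) = (1/7)(25/27) + (0)(2/27) = 25/189.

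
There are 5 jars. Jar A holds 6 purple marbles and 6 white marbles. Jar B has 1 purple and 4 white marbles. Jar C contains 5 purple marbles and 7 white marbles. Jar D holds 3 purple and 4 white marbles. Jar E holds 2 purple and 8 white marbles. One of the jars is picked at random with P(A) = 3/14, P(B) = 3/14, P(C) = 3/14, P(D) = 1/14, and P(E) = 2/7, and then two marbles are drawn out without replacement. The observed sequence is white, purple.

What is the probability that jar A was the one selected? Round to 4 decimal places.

0.2548

The likelihood of the observed sequence under each hypothesis: P(data | jar A) = (6/12)(6/11) = 0.27273; P(data | jar B) = (4/5)(1/4) = 0.2; P(data | jar C) = (7/12)(5/11) = 0.26515; P(data | jar D) = (4/7)(3/6) = 0.28571; P(data | jar E) = (8/10)(2/9) = 0.17778.
The prior-weighted likelihoods are 3/14 · 0.27273 = 0.058442, 3/14 · 0.2 = 0.042857, 3/14 · 0.26515 = 0.056818, 1/14 · 0.28571 = 0.020408, 2/7 · 0.17778 = 0.050794; with total 0.22932.
Therefore the posterior P(jar A | data) = (0.058442) / (0.22932) = 0.25485.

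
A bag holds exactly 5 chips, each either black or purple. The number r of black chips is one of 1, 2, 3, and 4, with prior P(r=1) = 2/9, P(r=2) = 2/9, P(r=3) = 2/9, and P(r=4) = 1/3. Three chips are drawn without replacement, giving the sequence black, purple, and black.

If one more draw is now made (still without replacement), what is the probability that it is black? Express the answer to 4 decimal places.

Under each hypothesis, the probability of the observed sequence is: P(data | r = 1) = (1/5)(4/4)(0/3) = 0; P(data | r = 2) = (2/5)(3/4)(1/3) = 1/10; P(data | r = 3) = (3/5)(2/4)(2/3) = 1/5; P(data | r = 4) = (4/5)(1/4)(3/3) = 1/5.
Multiplying each by its prior: 2/9 · 0 = 0, 2/9 · 1/10 = 1/45, 2/9 · 1/5 = 2/45, 1/3 · 1/5 = 1/15; these sum to 2/15.
The posterior is then P(r = 1 | data) = 0, P(r = 2 | data) = 1/6, P(r = 3 | data) = 1/3, P(r = 4 | data) = 1/2.
Averaging over the posterior, P(black next | data) = (0)(1/6) + (1/2)(1/3) + (1)(1/2) = 2/3.

0.6667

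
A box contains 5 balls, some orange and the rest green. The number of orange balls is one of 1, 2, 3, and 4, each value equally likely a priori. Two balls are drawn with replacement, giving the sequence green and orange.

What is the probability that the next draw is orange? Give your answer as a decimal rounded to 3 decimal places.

0.500

For each hypothesis, P(data | H) works out to: P(data | r = 1) = (4/5)(1/5) = 4/25; P(data | r = 2) = (3/5)(2/5) = 6/25; P(data | r = 3) = (2/5)(3/5) = 6/25; P(data | r = 4) = (1/5)(4/5) = 4/25.
Multiplying each by its prior: 1/4 · 4/25 = 1/25, 1/4 · 6/25 = 3/50, 1/4 · 6/25 = 3/50, 1/4 · 4/25 = 1/25; these sum to 1/5.
Dividing through by the total gives posterior P(r = 1 | data) = 1/5, P(r = 2 | data) = 3/10, P(r = 3 | data) = 3/10, P(r = 4 | data) = 1/5.
The predictive probability is P(orange next | data) = (1/5)(1/5) + (2/5)(3/10) + (3/5)(3/10) + (4/5)(1/5) = 1/2.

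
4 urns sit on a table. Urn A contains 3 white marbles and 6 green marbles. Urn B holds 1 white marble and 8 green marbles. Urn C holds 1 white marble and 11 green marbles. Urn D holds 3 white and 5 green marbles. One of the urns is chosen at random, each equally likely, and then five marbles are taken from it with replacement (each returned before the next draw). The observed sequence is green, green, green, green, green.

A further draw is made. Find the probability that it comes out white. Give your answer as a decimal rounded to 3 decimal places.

Under each hypothesis, the probability of the observed sequence is: P(data | urn A) = (6/9)(6/9)(6/9)(6/9)(6/9) = 0.13169; P(data | urn B) = (8/9)(8/9)(8/9)(8/9)(8/9) = 0.55493; P(data | urn C) = (11/12)(11/12)(11/12)(11/12)(11/12) = 0.64723; P(data | urn D) = (5/8)(5/8)(5/8)(5/8)(5/8) = 0.095367.
Weighting by the prior gives 1/4 · 0.13169 = 0.032922, 1/4 · 0.55493 = 0.13873, 1/4 · 0.64723 = 0.16181, 1/4 · 0.095367 = 0.023842; summing to 0.3573.
Dividing through by the total gives posterior P(urn A | data) = 0.09214, P(urn B | data) = 0.38828, P(urn C | data) = 0.45286, P(urn D | data) = 0.066727.
So P(white next | data) = Σ P(white next | H) P(H | data) = (1/3)(0.09214) + (1/9)(0.38828) + (1/12)(0.45286) + (3/8)(0.066727) = 0.13662.

0.137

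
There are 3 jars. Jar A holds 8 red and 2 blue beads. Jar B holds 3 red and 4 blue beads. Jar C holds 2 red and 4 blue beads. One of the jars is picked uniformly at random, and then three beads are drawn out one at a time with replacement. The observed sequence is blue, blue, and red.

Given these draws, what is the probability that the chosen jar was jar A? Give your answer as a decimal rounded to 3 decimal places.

Compute the likelihood of the observed sequence for each case: P(data | jar A) = (2/10)(2/10)(8/10) = 0.032; P(data | jar B) = (4/7)(4/7)(3/7) = 0.13994; P(data | jar C) = (4/6)(4/6)(2/6) = 0.14815.
Weighting by the prior gives 1/3 · 0.032 = 0.010667, 1/3 · 0.13994 = 0.046647, 1/3 · 0.14815 = 0.049383; with total 0.1067.
Hence P(jar A | data) = (0.010667) / (0.1067) = 0.099972.

0.100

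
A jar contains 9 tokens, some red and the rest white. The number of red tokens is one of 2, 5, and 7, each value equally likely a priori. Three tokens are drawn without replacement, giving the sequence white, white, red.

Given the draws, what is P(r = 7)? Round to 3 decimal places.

For each hypothesis, P(data | H) works out to: P(data | r = 2) = (7/9)(6/8)(2/7) = 1/6; P(data | r = 5) = (4/9)(3/8)(5/7) = 5/42; P(data | r = 7) = (2/9)(1/8)(7/7) = 1/36.
Weighting by the prior gives 1/3 · 1/6 = 1/18, 1/3 · 5/42 = 5/126, 1/3 · 1/36 = 1/108; with total 79/756.
By Bayes' rule, P(r = 7 | data) = (1/108) / (79/756) = 7/79.

0.089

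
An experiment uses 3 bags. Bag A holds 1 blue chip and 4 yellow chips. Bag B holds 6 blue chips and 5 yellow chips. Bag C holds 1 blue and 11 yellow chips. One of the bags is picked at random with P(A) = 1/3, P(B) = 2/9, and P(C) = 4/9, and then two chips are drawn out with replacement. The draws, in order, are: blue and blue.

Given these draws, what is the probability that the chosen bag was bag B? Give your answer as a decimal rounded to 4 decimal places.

0.8011

Under each hypothesis, the probability of the observed sequence is: P(data | bag A) = (1/5)(1/5) = 0.04; P(data | bag B) = (6/11)(6/11) = 0.29752; P(data | bag C) = (1/12)(1/12) = 0.0069444.
Weighting by the prior gives 1/3 · 0.04 = 0.013333, 2/9 · 0.29752 = 0.066116, 4/9 · 0.0069444 = 0.0030864; these sum to 0.082535.
So P(bag B | data) = (0.066116) / (0.082535) = 0.80106.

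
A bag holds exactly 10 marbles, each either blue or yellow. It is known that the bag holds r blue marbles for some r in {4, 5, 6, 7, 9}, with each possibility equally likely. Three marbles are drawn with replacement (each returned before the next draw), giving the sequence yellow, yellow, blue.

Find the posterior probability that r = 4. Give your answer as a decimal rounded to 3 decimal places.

0.330

For each hypothesis, P(data | H) works out to: P(data | r = 4) = (6/10)(6/10)(4/10) = 0.144; P(data | r = 5) = (5/10)(5/10)(5/10) = 0.125; P(data | r = 6) = (4/10)(4/10)(6/10) = 0.096; P(data | r = 7) = (3/10)(3/10)(7/10) = 0.063; P(data | r = 9) = (1/10)(1/10)(9/10) = 0.009.
The prior-weighted likelihoods are 1/5 · 0.144 = 0.0288, 1/5 · 0.125 = 0.025, 1/5 · 0.096 = 0.0192, 1/5 · 0.063 = 0.0126, 1/5 · 0.009 = 0.0018; with total 0.0874.
Therefore the posterior P(r = 4 | data) = (0.0288) / (0.0874) = 0.32952.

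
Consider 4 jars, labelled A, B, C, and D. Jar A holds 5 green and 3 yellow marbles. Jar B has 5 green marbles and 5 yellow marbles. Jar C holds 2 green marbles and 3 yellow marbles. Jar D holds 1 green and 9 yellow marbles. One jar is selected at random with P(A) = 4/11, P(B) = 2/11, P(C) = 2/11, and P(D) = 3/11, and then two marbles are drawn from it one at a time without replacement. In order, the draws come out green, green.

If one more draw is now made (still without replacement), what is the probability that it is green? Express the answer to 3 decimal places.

The likelihood of the observed sequence under each hypothesis: P(data | jar A) = (5/8)(4/7) = 0.35714; P(data | jar B) = (5/10)(4/9) = 0.22222; P(data | jar C) = (2/5)(1/4) = 0.1; P(data | jar D) = (1/10)(0/9) = 0.
Weighting by the prior gives 4/11 · 0.35714 = 0.12987, 2/11 · 0.22222 = 0.040404, 2/11 · 0.1 = 0.018182, 3/11 · 0 = 0; summing to 0.18846.
Normalising, the posterior is P(jar A | data) = 0.68913, P(jar B | data) = 0.2144, P(jar C | data) = 0.096478, P(jar D | data) = 0.
The predictive probability is P(green next | data) = (1/2)(0.68913) + (3/8)(0.2144) + (0)(0.096478) = 0.42496.

0.425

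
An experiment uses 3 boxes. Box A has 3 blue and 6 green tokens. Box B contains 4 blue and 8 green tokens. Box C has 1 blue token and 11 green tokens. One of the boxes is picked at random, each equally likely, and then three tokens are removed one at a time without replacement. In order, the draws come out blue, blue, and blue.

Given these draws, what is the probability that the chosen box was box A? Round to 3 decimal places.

0.396

Compute the likelihood of the observed sequence for each case: P(data | box A) = (3/9)(2/8)(1/7) = 0.011905; P(data | box B) = (4/12)(3/11)(2/10) = 0.018182; P(data | box C) = (1/12)(0/11) = 0.
Weighting by the prior gives 1/3 · 0.011905 = 0.0039683, 1/3 · 0.018182 = 0.0060606, 1/3 · 0 = 0; with total 0.010029.
By Bayes' rule, P(box A | data) = (0.0039683) / (0.010029) = 0.39568.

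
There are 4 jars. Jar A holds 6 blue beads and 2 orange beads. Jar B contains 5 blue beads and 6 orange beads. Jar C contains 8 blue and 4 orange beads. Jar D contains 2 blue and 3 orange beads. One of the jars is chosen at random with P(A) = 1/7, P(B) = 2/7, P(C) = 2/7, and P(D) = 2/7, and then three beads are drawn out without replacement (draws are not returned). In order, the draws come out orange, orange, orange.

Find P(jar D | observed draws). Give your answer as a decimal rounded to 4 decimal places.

Under each hypothesis, the probability of the observed sequence is: P(data | jar A) = (2/8)(1/7)(0/6) = 0; P(data | jar B) = (6/11)(5/10)(4/9) = 0.12121; P(data | jar C) = (4/12)(3/11)(2/10) = 0.018182; P(data | jar D) = (3/5)(2/4)(1/3) = 0.1.
The prior-weighted likelihoods are 1/7 · 0 = 0, 2/7 · 0.12121 = 0.034632, 2/7 · 0.018182 = 0.0051948, 2/7 · 0.1 = 0.028571; with total 0.068398.
So P(jar D | data) = (0.028571) / (0.068398) = 0.41772.

0.4177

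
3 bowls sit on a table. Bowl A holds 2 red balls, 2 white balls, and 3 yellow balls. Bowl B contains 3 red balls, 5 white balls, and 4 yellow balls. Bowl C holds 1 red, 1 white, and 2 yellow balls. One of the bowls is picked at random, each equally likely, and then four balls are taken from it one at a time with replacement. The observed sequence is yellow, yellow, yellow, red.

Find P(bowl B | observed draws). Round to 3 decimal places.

Under each hypothesis, the probability of the observed sequence is: P(data | bowl A) = (3/7)(3/7)(3/7)(2/7) = 0.022491; P(data | bowl B) = (4/12)(4/12)(4/12)(3/12) = 0.0092593; P(data | bowl C) = (2/4)(2/4)(2/4)(1/4) = 0.03125.
The prior-weighted likelihoods are 1/3 · 0.022491 = 0.0074969, 1/3 · 0.0092593 = 0.0030864, 1/3 · 0.03125 = 0.010417; summing to 0.021.
By Bayes' rule, P(bowl B | data) = (0.0030864) / (0.021) = 0.14697.

0.147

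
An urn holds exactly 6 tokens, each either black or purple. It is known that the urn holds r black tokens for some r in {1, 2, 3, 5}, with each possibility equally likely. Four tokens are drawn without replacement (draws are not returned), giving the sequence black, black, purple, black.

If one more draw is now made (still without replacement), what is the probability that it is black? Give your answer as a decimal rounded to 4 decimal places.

The likelihood of the observed sequence under each hypothesis: P(data | r = 1) = (1/6)(0/5) = 0; P(data | r = 2) = (2/6)(1/5)(4/4)(0/3) = 0; P(data | r = 3) = (3/6)(2/5)(3/4)(1/3) = 1/20; P(data | r = 5) = (5/6)(4/5)(1/4)(3/3) = 1/6.
Multiplying each by its prior: 1/4 · 0 = 0, 1/4 · 0 = 0, 1/4 · 1/20 = 1/80, 1/4 · 1/6 = 1/24; summing to 13/240.
Dividing through by the total gives posterior P(r = 1 | data) = 0, P(r = 2 | data) = 0, P(r = 3 | data) = 3/13, P(r = 5 | data) = 10/13.
Averaging over the posterior, P(black next | data) = (0)(3/13) + (1)(10/13) = 10/13.

0.7692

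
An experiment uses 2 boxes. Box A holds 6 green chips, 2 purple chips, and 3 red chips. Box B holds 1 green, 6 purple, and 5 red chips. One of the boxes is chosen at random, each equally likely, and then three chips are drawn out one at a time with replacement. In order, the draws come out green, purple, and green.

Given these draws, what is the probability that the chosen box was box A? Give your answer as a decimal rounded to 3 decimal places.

0.940

For each hypothesis, P(data | H) works out to: P(data | box A) = (6/11)(2/11)(6/11) = 0.054095; P(data | box B) = (1/12)(6/12)(1/12) = 0.0034722.
Multiplying each by its prior: 1/2 · 0.054095 = 0.027047, 1/2 · 0.0034722 = 0.0017361; summing to 0.028783.
By Bayes' rule, P(box A | data) = (0.027047) / (0.028783) = 0.93968.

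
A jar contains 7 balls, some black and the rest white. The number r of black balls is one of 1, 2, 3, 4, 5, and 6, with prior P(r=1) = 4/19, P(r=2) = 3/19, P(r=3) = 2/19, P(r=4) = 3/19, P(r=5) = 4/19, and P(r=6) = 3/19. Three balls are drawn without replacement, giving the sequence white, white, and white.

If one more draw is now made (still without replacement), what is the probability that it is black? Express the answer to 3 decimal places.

Under each hypothesis, the probability of the observed sequence is: P(data | r = 1) = (6/7)(5/6)(4/5) = 4/7; P(data | r = 2) = (5/7)(4/6)(3/5) = 2/7; P(data | r = 3) = (4/7)(3/6)(2/5) = 4/35; P(data | r = 4) = (3/7)(2/6)(1/5) = 1/35; P(data | r = 5) = (2/7)(1/6)(0/5) = 0; P(data | r = 6) = (1/7)(0/6) = 0.
Multiplying each by its prior: 4/19 · 4/7 = 16/133, 3/19 · 2/7 = 6/133, 2/19 · 4/35 = 8/665, 3/19 · 1/35 = 3/665, 4/19 · 0 = 0, 3/19 · 0 = 0; these sum to 121/665.
The posterior is then P(r = 1 | data) = 80/121, P(r = 2 | data) = 30/121, P(r = 3 | data) = 8/121, P(r = 4 | data) = 3/121, P(r = 5 | data) = 0, P(r = 6 | data) = 0.
So P(black next | data) = Σ P(black next | H) P(H | data) = (1/4)(80/121) + (1/2)(30/121) + (3/4)(8/121) + (1)(3/121) = 4/11.

0.364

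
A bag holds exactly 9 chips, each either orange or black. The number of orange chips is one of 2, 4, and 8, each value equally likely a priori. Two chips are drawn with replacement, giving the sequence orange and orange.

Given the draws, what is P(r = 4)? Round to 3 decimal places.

0.190

Under each hypothesis, the probability of the observed sequence is: P(data | r = 2) = (2/9)(2/9) = 4/81; P(data | r = 4) = (4/9)(4/9) = 16/81; P(data | r = 8) = (8/9)(8/9) = 64/81.
The prior-weighted likelihoods are 1/3 · 4/81 = 4/243, 1/3 · 16/81 = 16/243, 1/3 · 64/81 = 64/243; with total 28/81.
By Bayes' rule, P(r = 4 | data) = (16/243) / (28/81) = 4/21.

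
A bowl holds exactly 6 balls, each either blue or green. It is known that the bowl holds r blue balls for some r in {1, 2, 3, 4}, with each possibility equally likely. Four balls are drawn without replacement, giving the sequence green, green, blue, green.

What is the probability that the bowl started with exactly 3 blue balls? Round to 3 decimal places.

0.143

Under each hypothesis, the probability of the observed sequence is: P(data | r = 1) = (5/6)(4/5)(1/4)(3/3) = 1/6; P(data | r = 2) = (4/6)(3/5)(2/4)(2/3) = 2/15; P(data | r = 3) = (3/6)(2/5)(3/4)(1/3) = 1/20; P(data | r = 4) = (2/6)(1/5)(4/4)(0/3) = 0.
The prior-weighted likelihoods are 1/4 · 1/6 = 1/24, 1/4 · 2/15 = 1/30, 1/4 · 1/20 = 1/80, 1/4 · 0 = 0; these sum to 7/80.
Hence P(r = 3 | data) = (1/80) / (7/80) = 1/7.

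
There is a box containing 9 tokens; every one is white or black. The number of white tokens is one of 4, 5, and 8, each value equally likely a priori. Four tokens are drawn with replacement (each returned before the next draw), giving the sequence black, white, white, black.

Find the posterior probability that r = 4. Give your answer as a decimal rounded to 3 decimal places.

0.463

For each hypothesis, P(data | H) works out to: P(data | r = 4) = (5/9)(4/9)(4/9)(5/9) = 0.060966; P(data | r = 5) = (4/9)(5/9)(5/9)(4/9) = 0.060966; P(data | r = 8) = (1/9)(8/9)(8/9)(1/9) = 0.0097546.
The prior-weighted likelihoods are 1/3 · 0.060966 = 0.020322, 1/3 · 0.060966 = 0.020322, 1/3 · 0.0097546 = 0.0032515; with total 0.043896.
By Bayes' rule, P(r = 4 | data) = (0.020322) / (0.043896) = 0.46296.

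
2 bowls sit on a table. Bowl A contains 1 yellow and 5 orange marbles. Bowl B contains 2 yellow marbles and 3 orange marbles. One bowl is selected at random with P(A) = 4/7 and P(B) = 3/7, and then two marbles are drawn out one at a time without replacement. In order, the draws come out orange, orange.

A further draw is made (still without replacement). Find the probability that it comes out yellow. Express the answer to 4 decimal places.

For each hypothesis, P(data | H) works out to: P(data | bowl A) = (5/6)(4/5) = 2/3; P(data | bowl B) = (3/5)(2/4) = 3/10.
The prior-weighted likelihoods are 4/7 · 2/3 = 8/21, 3/7 · 3/10 = 9/70; with total 107/210.
The posterior is then P(bowl A | data) = 80/107, P(bowl B | data) = 27/107.
Averaging over the posterior, P(yellow next | data) = (1/4)(80/107) + (2/3)(27/107) = 38/107.

0.3551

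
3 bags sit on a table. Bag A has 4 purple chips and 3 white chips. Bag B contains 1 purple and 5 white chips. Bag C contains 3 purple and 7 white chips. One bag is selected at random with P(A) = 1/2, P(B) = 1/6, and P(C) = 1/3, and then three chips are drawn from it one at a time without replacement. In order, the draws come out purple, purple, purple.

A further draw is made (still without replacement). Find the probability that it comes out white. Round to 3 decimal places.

0.762

Compute the likelihood of the observed sequence for each case: P(data | bag A) = (4/7)(3/6)(2/5) = 0.11429; P(data | bag B) = (1/6)(0/5) = 0; P(data | bag C) = (3/10)(2/9)(1/8) = 0.0083333.
The prior-weighted likelihoods are 1/2 · 0.11429 = 0.057143, 1/6 · 0 = 0, 1/3 · 0.0083333 = 0.0027778; these sum to 0.059921.
Dividing through by the total gives posterior P(bag A | data) = 0.95364, P(bag B | data) = 0, P(bag C | data) = 0.046358.
So P(white next | data) = Σ P(white next | H) P(H | data) = (3/4)(0.95364) + (1)(0.046358) = 0.76159.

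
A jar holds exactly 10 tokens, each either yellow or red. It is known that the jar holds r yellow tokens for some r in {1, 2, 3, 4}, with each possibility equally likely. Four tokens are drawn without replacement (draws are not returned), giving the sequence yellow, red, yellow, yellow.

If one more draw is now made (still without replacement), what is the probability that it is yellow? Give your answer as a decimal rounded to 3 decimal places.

0.129

For each hypothesis, P(data | H) works out to: P(data | r = 1) = (1/10)(9/9)(0/8) = 0; P(data | r = 2) = (2/10)(8/9)(1/8)(0/7) = 0; P(data | r = 3) = (3/10)(7/9)(2/8)(1/7) = 0.0083333; P(data | r = 4) = (4/10)(6/9)(3/8)(2/7) = 0.028571.
Multiplying each by its prior: 1/4 · 0 = 0, 1/4 · 0 = 0, 1/4 · 0.0083333 = 0.0020833, 1/4 · 0.028571 = 0.0071429; with total 0.0092262.
Dividing through by the total gives posterior P(r = 1 | data) = 0, P(r = 2 | data) = 0, P(r = 3 | data) = 0.22581, P(r = 4 | data) = 0.77419.
So P(yellow next | data) = Σ P(yellow next | H) P(H | data) = (0)(0.22581) + (1/6)(0.77419) = 0.12903.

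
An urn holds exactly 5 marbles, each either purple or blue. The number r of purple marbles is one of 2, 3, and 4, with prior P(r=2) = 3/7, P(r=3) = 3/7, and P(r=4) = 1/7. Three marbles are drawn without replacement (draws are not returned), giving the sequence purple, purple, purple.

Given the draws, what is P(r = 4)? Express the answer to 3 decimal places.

For each hypothesis, P(data | H) works out to: P(data | r = 2) = (2/5)(1/4)(0/3) = 0; P(data | r = 3) = (3/5)(2/4)(1/3) = 1/10; P(data | r = 4) = (4/5)(3/4)(2/3) = 2/5.
Weighting by the prior gives 3/7 · 0 = 0, 3/7 · 1/10 = 3/70, 1/7 · 2/5 = 2/35; with total 1/10.
Hence P(r = 4 | data) = (2/35) / (1/10) = 4/7.

0.571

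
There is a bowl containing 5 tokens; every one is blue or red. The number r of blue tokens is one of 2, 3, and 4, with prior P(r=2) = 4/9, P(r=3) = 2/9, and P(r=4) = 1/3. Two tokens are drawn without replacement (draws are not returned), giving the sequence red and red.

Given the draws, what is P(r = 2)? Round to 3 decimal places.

0.857

For each hypothesis, P(data | H) works out to: P(data | r = 2) = (3/5)(2/4) = 3/10; P(data | r = 3) = (2/5)(1/4) = 1/10; P(data | r = 4) = (1/5)(0/4) = 0.
Multiplying each by its prior: 4/9 · 3/10 = 2/15, 2/9 · 1/10 = 1/45, 1/3 · 0 = 0; summing to 7/45.
Therefore the posterior P(r = 2 | data) = (2/15) / (7/45) = 6/7.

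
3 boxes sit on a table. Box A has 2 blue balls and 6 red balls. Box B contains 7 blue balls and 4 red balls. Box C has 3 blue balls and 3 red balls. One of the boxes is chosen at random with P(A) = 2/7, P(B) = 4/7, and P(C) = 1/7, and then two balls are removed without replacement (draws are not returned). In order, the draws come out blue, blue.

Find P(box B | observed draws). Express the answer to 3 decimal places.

0.849

For each hypothesis, P(data | H) works out to: P(data | box A) = (2/8)(1/7) = 0.035714; P(data | box B) = (7/11)(6/10) = 0.38182; P(data | box C) = (3/6)(2/5) = 0.2.
The prior-weighted likelihoods are 2/7 · 0.035714 = 0.010204, 4/7 · 0.38182 = 0.21818, 1/7 · 0.2 = 0.028571; with total 0.25696.
Therefore the posterior P(box B | data) = (0.21818) / (0.25696) = 0.8491.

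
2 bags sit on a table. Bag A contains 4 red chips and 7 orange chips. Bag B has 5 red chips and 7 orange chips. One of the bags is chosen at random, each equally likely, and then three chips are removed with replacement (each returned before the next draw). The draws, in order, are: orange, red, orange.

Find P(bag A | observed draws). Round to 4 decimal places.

0.5095

Compute the likelihood of the observed sequence for each case: P(data | bag A) = (7/11)(4/11)(7/11) = 0.14726; P(data | bag B) = (7/12)(5/12)(7/12) = 0.14178.
Weighting by the prior gives 1/2 · 0.14726 = 0.073629, 1/2 · 0.14178 = 0.070891; these sum to 0.14452.
Therefore the posterior P(bag A | data) = (0.073629) / (0.14452) = 0.50947.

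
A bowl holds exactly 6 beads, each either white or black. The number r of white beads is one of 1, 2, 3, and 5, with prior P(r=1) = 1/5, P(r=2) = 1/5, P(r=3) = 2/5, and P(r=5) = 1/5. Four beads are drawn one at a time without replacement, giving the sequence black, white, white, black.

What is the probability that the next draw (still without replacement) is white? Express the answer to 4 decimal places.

Under each hypothesis, the probability of the observed sequence is: P(data | r = 1) = (5/6)(1/5)(0/4) = 0; P(data | r = 2) = (4/6)(2/5)(1/4)(3/3) = 1/15; P(data | r = 3) = (3/6)(3/5)(2/4)(2/3) = 1/10; P(data | r = 5) = (1/6)(5/5)(4/4)(0/3) = 0.
Weighting by the prior gives 1/5 · 0 = 0, 1/5 · 1/15 = 1/75, 2/5 · 1/10 = 1/25, 1/5 · 0 = 0; with total 4/75.
The posterior is then P(r = 1 | data) = 0, P(r = 2 | data) = 1/4, P(r = 3 | data) = 3/4, P(r = 5 | data) = 0.
Averaging over the posterior, P(white next | data) = (0)(1/4) + (1/2)(3/4) = 3/8.

0.3750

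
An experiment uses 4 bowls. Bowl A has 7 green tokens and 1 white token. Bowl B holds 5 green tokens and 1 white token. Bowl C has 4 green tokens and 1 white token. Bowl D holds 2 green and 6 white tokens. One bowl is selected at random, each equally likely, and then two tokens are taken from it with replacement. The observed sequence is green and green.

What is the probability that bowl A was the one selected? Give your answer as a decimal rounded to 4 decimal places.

The likelihood of the observed sequence under each hypothesis: P(data | bowl A) = (7/8)(7/8) = 0.76562; P(data | bowl B) = (5/6)(5/6) = 0.69444; P(data | bowl C) = (4/5)(4/5) = 0.64; P(data | bowl D) = (2/8)(2/8) = 0.0625.
The prior-weighted likelihoods are 1/4 · 0.76562 = 0.19141, 1/4 · 0.69444 = 0.17361, 1/4 · 0.64 = 0.16, 1/4 · 0.0625 = 0.015625; with total 0.54064.
By Bayes' rule, P(bowl A | data) = (0.19141) / (0.54064) = 0.35403.

0.3540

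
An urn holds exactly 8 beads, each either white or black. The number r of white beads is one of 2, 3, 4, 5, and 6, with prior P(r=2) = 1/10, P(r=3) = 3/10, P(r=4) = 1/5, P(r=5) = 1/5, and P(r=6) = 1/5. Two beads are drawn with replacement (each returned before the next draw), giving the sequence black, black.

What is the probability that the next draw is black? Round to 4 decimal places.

0.5836

The likelihood of the observed sequence under each hypothesis: P(data | r = 2) = (6/8)(6/8) = 9/16; P(data | r = 3) = (5/8)(5/8) = 25/64; P(data | r = 4) = (4/8)(4/8) = 1/4; P(data | r = 5) = (3/8)(3/8) = 9/64; P(data | r = 6) = (2/8)(2/8) = 1/16.
The prior-weighted likelihoods are 1/10 · 9/16 = 9/160, 3/10 · 25/64 = 15/128, 1/5 · 1/4 = 1/20, 1/5 · 9/64 = 9/320, 1/5 · 1/16 = 1/80; these sum to 169/640.
The posterior is then P(r = 2 | data) = 0.21302, P(r = 3 | data) = 0.44379, P(r = 4 | data) = 0.18935, P(r = 5 | data) = 0.10651, P(r = 6 | data) = 0.047337.
The predictive probability is P(black next | data) = (3/4)(0.21302) + (5/8)(0.44379) + (1/2)(0.18935) + (3/8)(0.10651) + (1/4)(0.047337) = 0.58358.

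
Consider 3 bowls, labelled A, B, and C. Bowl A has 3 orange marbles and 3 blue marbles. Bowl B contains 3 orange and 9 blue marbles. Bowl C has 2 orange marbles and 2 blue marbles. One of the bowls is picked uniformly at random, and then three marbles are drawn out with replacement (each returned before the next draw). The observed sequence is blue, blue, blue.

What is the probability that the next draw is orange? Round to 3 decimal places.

0.343

Compute the likelihood of the observed sequence for each case: P(data | bowl A) = (3/6)(3/6)(3/6) = 1/8; P(data | bowl B) = (9/12)(9/12)(9/12) = 27/64; P(data | bowl C) = (2/4)(2/4)(2/4) = 1/8.
The prior-weighted likelihoods are 1/3 · 1/8 = 1/24, 1/3 · 27/64 = 9/64, 1/3 · 1/8 = 1/24; summing to 43/192.
The posterior is then P(bowl A | data) = 8/43, P(bowl B | data) = 27/43, P(bowl C | data) = 8/43.
Averaging over the posterior, P(orange next | data) = (1/2)(8/43) + (1/4)(27/43) + (1/2)(8/43) = 59/172.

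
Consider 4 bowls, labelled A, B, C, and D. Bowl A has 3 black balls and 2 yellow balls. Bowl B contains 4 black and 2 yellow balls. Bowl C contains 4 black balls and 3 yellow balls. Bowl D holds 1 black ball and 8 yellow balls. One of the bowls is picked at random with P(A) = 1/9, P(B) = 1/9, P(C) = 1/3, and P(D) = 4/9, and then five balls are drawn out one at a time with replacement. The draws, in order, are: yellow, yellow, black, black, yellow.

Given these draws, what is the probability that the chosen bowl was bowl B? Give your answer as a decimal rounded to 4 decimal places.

The likelihood of the observed sequence under each hypothesis: P(data | bowl A) = (2/5)(2/5)(3/5)(3/5)(2/5) = 0.02304; P(data | bowl B) = (2/6)(2/6)(4/6)(4/6)(2/6) = 0.016461; P(data | bowl C) = (3/7)(3/7)(4/7)(4/7)(3/7) = 0.025704; P(data | bowl D) = (8/9)(8/9)(1/9)(1/9)(8/9) = 0.0086708.
Weighting by the prior gives 1/9 · 0.02304 = 0.00256, 1/9 · 0.016461 = 0.001829, 1/3 · 0.025704 = 0.0085679, 4/9 · 0.0086708 = 0.0038537; with total 0.016811.
Therefore the posterior P(bowl B | data) = (0.001829) / (0.016811) = 0.1088.

0.1088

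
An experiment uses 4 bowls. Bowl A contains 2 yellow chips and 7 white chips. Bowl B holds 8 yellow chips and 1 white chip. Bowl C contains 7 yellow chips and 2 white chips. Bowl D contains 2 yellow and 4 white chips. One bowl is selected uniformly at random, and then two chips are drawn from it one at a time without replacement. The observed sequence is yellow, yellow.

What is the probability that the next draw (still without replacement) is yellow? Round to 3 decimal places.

The likelihood of the observed sequence under each hypothesis: P(data | bowl A) = (2/9)(1/8) = 1/36; P(data | bowl B) = (8/9)(7/8) = 7/9; P(data | bowl C) = (7/9)(6/8) = 7/12; P(data | bowl D) = (2/6)(1/5) = 1/15.
The prior-weighted likelihoods are 1/4 · 1/36 = 1/144, 1/4 · 7/9 = 7/36, 1/4 · 7/12 = 7/48, 1/4 · 1/15 = 1/60; these sum to 131/360.
Normalising, the posterior is P(bowl A | data) = 5/262, P(bowl B | data) = 70/131, P(bowl C | data) = 105/262, P(bowl D | data) = 6/131.
So P(yellow next | data) = Σ P(yellow next | H) P(H | data) = (0)(5/262) + (6/7)(70/131) + (5/7)(105/262) + (0)(6/131) = 195/262.

0.744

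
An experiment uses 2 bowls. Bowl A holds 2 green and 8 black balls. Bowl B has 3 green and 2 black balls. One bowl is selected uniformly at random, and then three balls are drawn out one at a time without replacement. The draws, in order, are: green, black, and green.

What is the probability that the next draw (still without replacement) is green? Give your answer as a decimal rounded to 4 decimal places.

For each hypothesis, P(data | H) works out to: P(data | bowl A) = (2/10)(8/9)(1/8) = 1/45; P(data | bowl B) = (3/5)(2/4)(2/3) = 1/5.
Multiplying each by its prior: 1/2 · 1/45 = 1/90, 1/2 · 1/5 = 1/10; with total 1/9.
Dividing through by the total gives posterior P(bowl A | data) = 1/10, P(bowl B | data) = 9/10.
Averaging over the posterior, P(green next | data) = (0)(1/10) + (1/2)(9/10) = 9/20.

0.4500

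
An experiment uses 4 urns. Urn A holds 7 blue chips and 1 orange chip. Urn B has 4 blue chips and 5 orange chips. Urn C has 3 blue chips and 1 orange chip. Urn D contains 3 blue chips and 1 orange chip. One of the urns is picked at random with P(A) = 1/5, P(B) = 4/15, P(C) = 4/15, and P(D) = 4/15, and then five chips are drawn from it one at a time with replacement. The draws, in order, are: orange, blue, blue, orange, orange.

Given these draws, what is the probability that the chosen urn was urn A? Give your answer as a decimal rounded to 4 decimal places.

The likelihood of the observed sequence under each hypothesis: P(data | urn A) = (1/8)(7/8)(7/8)(1/8)(1/8) = 0.0014954; P(data | urn B) = (5/9)(4/9)(4/9)(5/9)(5/9) = 0.03387; P(data | urn C) = (1/4)(3/4)(3/4)(1/4)(1/4) = 0.0087891; P(data | urn D) = (1/4)(3/4)(3/4)(1/4)(1/4) = 0.0087891.
Multiplying each by its prior: 1/5 · 0.0014954 = 0.00029907, 4/15 · 0.03387 = 0.009032, 4/15 · 0.0087891 = 0.0023437, 4/15 · 0.0087891 = 0.0023437; these sum to 0.014019.
So P(urn A | data) = (0.00029907) / (0.014019) = 0.021334.

0.0213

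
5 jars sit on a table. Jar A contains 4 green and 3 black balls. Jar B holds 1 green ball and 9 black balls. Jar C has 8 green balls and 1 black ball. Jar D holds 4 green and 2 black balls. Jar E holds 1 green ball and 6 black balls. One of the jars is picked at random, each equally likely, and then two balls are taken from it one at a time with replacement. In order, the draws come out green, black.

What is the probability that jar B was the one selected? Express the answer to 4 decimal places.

0.1156

For each hypothesis, P(data | H) works out to: P(data | jar A) = (4/7)(3/7) = 0.2449; P(data | jar B) = (1/10)(9/10) = 0.09; P(data | jar C) = (8/9)(1/9) = 0.098765; P(data | jar D) = (4/6)(2/6) = 0.22222; P(data | jar E) = (1/7)(6/7) = 0.12245.
Weighting by the prior gives 1/5 · 0.2449 = 0.04898, 1/5 · 0.09 = 0.018, 1/5 · 0.098765 = 0.019753, 1/5 · 0.22222 = 0.044444, 1/5 · 0.12245 = 0.02449; summing to 0.15567.
So P(jar B | data) = (0.018) / (0.15567) = 0.11563.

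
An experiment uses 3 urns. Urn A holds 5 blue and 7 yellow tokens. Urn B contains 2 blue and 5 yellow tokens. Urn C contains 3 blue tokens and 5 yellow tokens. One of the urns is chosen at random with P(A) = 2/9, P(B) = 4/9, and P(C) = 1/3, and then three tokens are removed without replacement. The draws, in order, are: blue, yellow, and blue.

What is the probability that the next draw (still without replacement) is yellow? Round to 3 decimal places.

For each hypothesis, P(data | H) works out to: P(data | urn A) = (5/12)(7/11)(4/10) = 7/66; P(data | urn B) = (2/7)(5/6)(1/5) = 1/21; P(data | urn C) = (3/8)(5/7)(2/6) = 5/56.
Weighting by the prior gives 2/9 · 7/66 = 7/297, 4/9 · 1/21 = 4/189, 1/3 · 5/56 = 5/168; these sum to 59/792.
The posterior is then P(urn A | data) = 0.31638, P(urn B | data) = 0.2841, P(urn C | data) = 0.39952.
Averaging over the posterior, P(yellow next | data) = (2/3)(0.31638) + (1)(0.2841) + (4/5)(0.39952) = 0.81464.

0.815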